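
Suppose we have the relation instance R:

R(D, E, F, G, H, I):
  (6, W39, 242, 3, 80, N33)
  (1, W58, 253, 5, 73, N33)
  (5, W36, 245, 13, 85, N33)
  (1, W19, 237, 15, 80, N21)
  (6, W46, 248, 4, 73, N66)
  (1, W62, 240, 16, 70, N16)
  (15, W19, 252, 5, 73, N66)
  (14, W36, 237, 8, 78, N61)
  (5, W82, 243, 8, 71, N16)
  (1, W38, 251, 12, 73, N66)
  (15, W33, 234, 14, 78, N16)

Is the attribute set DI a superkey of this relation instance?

Yes

All 11 rows have distinct DI values, so DI → (all attributes) holds and DI is a superkey.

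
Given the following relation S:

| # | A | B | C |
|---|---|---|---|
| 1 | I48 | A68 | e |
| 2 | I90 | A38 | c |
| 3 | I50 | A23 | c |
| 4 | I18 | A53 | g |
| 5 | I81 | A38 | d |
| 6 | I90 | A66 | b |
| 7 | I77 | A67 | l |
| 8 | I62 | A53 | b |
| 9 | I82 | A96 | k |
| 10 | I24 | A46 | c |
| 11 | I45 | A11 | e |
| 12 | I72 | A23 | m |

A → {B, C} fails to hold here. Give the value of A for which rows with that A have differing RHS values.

A=I48: row 1 → {B,C} = (A68, e) ✓
A=I90: rows 2, 6 → {B,C} takes values {(A38, c), (A66, b)} — violation
A=I50: row 3 → {B,C} = (A23, c) ✓
A=I18: row 4 → {B,C} = (A53, g) ✓
A=I81: row 5 → {B,C} = (A38, d) ✓
A=I77: row 7 → {B,C} = (A67, l) ✓
A=I62: row 8 → {B,C} = (A53, b) ✓
A=I82: row 9 → {B,C} = (A96, k) ✓
A=I24: row 10 → {B,C} = (A46, c) ✓
A=I45: row 11 → {B,C} = (A11, e) ✓
A=I72: row 12 → {B,C} = (A23, m) ✓
The only A value with inconsistent RHS is A=I90.

I90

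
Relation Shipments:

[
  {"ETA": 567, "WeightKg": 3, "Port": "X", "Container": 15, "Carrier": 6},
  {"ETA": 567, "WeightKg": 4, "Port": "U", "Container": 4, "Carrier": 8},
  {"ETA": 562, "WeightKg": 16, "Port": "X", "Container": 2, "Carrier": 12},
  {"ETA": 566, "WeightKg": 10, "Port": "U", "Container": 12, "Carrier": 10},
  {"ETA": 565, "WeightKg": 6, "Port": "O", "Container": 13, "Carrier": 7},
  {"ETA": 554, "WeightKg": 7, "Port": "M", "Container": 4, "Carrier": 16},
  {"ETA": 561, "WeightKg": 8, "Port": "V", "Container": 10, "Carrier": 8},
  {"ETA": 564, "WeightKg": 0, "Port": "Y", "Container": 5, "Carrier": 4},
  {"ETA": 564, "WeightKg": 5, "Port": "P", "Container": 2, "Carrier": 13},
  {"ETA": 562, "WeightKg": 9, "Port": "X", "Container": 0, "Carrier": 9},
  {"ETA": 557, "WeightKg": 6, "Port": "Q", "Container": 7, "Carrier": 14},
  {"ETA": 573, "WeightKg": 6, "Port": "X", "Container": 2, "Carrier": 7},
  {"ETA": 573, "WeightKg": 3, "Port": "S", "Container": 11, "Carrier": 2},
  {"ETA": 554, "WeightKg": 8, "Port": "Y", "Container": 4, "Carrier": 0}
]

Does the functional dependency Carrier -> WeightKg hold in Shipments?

Carrier=6: 1 row → WeightKg = 3 ✓
Carrier=8: 2 rows → WeightKg takes values {4, 8} — violation
Carrier=12: 1 row → WeightKg = 16 ✓
Carrier=10: 1 row → WeightKg = 10 ✓
Carrier=7: 2 rows → WeightKg = 6, 6 ✓
Carrier=16: 1 row → WeightKg = 7 ✓
Carrier=4: 1 row → WeightKg = 0 ✓
Carrier=13: 1 row → WeightKg = 5 ✓
Carrier=9: 1 row → WeightKg = 9 ✓
Carrier=14: 1 row → WeightKg = 6 ✓
Carrier=2: 1 row → WeightKg = 3 ✓
Carrier=0: 1 row → WeightKg = 8 ✓
Two rows agree on Carrier but differ on WeightKg, so Carrier -> WeightKg does not hold.

No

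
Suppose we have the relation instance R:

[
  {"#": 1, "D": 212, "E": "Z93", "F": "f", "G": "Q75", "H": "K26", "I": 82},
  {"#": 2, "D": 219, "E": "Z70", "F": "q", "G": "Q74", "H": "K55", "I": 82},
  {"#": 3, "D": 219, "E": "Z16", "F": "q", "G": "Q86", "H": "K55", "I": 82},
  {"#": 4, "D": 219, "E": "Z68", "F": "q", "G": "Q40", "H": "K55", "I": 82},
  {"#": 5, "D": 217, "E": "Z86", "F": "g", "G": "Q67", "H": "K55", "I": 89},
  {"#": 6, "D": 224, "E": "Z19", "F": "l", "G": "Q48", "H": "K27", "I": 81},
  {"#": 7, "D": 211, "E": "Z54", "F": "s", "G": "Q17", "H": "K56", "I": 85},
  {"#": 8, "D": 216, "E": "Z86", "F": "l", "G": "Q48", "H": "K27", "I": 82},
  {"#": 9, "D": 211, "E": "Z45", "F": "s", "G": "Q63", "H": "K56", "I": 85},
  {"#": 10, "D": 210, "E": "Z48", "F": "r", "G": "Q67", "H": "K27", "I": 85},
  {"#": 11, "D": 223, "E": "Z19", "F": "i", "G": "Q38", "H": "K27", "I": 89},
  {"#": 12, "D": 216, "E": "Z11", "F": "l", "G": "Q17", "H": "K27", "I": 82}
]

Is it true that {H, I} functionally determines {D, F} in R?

Yes

(H=K26, I=82): row 1 → {D,F} = (212, f) ✓
(H=K55, I=82): rows 2, 3, 4 → {D,F} = (219, q), (219, q), (219, q) ✓
(H=K55, I=89): row 5 → {D,F} = (217, g) ✓
(H=K27, I=81): row 6 → {D,F} = (224, l) ✓
(H=K56, I=85): rows 7, 9 → {D,F} = (211, s), (211, s) ✓
(H=K27, I=82): rows 8, 12 → {D,F} = (216, l), (216, l) ✓
(H=K27, I=85): row 10 → {D,F} = (210, r) ✓
(H=K27, I=89): row 11 → {D,F} = (223, i) ✓
Every {H, I} value is associated with a single {D, F} value, so {H, I} → {D, F} holds.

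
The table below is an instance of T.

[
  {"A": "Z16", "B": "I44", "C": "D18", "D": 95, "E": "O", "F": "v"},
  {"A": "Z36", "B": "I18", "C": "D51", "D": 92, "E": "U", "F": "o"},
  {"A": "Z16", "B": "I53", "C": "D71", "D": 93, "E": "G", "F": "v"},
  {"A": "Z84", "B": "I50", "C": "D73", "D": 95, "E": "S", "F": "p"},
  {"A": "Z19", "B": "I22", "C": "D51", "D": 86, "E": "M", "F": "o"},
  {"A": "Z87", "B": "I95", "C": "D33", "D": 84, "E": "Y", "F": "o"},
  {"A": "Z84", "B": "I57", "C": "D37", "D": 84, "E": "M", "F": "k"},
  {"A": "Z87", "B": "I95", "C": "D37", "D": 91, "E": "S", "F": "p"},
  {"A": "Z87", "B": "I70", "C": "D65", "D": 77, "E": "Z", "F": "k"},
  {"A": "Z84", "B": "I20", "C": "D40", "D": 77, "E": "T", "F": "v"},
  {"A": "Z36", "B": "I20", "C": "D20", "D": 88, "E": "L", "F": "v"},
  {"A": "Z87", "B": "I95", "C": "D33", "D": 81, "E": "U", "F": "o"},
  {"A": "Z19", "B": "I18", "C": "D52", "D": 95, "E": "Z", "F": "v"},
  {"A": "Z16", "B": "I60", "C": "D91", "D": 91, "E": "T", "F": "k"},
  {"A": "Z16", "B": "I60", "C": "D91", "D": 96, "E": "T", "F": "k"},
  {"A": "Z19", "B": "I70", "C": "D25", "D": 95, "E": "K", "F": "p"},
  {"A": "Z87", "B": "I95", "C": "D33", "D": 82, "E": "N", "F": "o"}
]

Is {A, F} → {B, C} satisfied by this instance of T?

(A=Z16, F=v): 2 rows → {B,C} takes values {(I44, D18), (I53, D71)} — violation
(A=Z36, F=o): 1 row → {B,C} = (I18, D51) ✓
(A=Z84, F=p): 1 row → {B,C} = (I50, D73) ✓
(A=Z19, F=o): 1 row → {B,C} = (I22, D51) ✓
(A=Z87, F=o): 3 rows → {B,C} = (I95, D33), (I95, D33), (I95, D33) ✓
(A=Z84, F=k): 1 row → {B,C} = (I57, D37) ✓
(A=Z87, F=p): 1 row → {B,C} = (I95, D37) ✓
(A=Z87, F=k): 1 row → {B,C} = (I70, D65) ✓
(A=Z84, F=v): 1 row → {B,C} = (I20, D40) ✓
(A=Z36, F=v): 1 row → {B,C} = (I20, D20) ✓
(A=Z19, F=v): 1 row → {B,C} = (I18, D52) ✓
(A=Z16, F=k): 2 rows → {B,C} = (I60, D91), (I60, D91) ✓
(A=Z19, F=p): 1 row → {B,C} = (I70, D25) ✓
Two rows agree on {A, F} but differ on {B, C}, so {A, F} → {B, C} does not hold.

No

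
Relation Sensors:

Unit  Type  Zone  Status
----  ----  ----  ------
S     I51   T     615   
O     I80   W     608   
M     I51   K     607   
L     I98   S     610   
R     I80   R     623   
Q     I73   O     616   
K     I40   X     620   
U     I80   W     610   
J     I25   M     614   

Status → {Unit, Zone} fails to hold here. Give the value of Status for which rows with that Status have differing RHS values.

610

Status=615: 1 row → {Unit,Zone} = (S, T) ✓
Status=608: 1 row → {Unit,Zone} = (O, W) ✓
Status=607: 1 row → {Unit,Zone} = (M, K) ✓
Status=610: 2 rows → {Unit,Zone} takes values {(L, S), (U, W)} — violation
Status=623: 1 row → {Unit,Zone} = (R, R) ✓
Status=616: 1 row → {Unit,Zone} = (Q, O) ✓
Status=620: 1 row → {Unit,Zone} = (K, X) ✓
Status=614: 1 row → {Unit,Zone} = (J, M) ✓
The only Status value with inconsistent RHS is Status=610.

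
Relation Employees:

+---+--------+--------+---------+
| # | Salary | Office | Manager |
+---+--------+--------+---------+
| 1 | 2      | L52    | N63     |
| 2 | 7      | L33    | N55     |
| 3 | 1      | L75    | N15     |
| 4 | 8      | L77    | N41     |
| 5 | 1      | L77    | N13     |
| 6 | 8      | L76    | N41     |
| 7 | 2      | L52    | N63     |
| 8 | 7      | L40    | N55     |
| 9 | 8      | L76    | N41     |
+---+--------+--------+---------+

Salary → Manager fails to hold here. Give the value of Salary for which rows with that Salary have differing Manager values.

Salary=2: rows 1, 7 → Manager = N63, N63 ✓
Salary=7: rows 2, 8 → Manager = N55, N55 ✓
Salary=1: rows 3, 5 → Manager takes values {N15, N13} — violation
Salary=8: rows 4, 6, 9 → Manager = N41, N41, N41 ✓
The only Salary value with inconsistent Manager is Salary=1.

1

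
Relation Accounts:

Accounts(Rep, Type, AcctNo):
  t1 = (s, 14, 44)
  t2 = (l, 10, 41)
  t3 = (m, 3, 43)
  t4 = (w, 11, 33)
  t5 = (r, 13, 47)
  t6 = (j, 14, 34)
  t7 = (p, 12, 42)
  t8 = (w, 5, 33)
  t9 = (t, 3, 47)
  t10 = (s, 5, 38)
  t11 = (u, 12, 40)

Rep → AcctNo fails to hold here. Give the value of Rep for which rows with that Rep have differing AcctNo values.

Rep=s: rows 1, 10 → AcctNo takes values {44, 38} — violation
Rep=l: row 2 → AcctNo = 41 ✓
Rep=m: row 3 → AcctNo = 43 ✓
Rep=w: rows 4, 8 → AcctNo = 33, 33 ✓
Rep=r: row 5 → AcctNo = 47 ✓
Rep=j: row 6 → AcctNo = 34 ✓
Rep=p: row 7 → AcctNo = 42 ✓
Rep=t: row 9 → AcctNo = 47 ✓
Rep=u: row 11 → AcctNo = 40 ✓
The only Rep value with inconsistent AcctNo is Rep=s.

s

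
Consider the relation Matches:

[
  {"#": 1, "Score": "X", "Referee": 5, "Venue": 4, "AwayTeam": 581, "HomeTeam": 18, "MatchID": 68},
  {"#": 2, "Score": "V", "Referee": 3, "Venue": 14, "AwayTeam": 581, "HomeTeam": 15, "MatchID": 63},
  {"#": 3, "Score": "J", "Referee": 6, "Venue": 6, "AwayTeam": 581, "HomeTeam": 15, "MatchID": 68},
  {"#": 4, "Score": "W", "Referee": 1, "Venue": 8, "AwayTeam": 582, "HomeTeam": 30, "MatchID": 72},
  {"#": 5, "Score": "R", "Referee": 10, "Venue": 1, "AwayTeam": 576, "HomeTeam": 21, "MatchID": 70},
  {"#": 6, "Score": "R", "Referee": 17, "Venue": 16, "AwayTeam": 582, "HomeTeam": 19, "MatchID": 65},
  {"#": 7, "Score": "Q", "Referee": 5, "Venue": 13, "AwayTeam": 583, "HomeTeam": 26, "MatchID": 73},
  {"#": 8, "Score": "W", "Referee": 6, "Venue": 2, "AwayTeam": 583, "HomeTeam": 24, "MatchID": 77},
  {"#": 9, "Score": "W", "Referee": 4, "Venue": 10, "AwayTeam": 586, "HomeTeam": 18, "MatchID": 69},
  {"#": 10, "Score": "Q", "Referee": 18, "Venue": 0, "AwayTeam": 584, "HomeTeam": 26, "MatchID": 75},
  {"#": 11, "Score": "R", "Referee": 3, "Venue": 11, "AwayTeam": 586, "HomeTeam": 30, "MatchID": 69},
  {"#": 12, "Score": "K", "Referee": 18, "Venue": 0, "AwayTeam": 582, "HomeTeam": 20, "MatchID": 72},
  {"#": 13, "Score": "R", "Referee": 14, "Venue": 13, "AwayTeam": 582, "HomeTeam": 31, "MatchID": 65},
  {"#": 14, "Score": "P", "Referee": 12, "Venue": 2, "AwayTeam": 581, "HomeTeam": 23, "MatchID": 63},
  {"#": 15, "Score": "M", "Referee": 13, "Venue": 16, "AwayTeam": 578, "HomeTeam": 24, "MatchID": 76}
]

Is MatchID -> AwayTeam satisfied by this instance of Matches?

MatchID=68: rows 1, 3 → AwayTeam = 581, 581 ✓
MatchID=63: rows 2, 14 → AwayTeam = 581, 581 ✓
MatchID=72: rows 4, 12 → AwayTeam = 582, 582 ✓
MatchID=70: row 5 → AwayTeam = 576 ✓
MatchID=65: rows 6, 13 → AwayTeam = 582, 582 ✓
MatchID=73: row 7 → AwayTeam = 583 ✓
MatchID=77: row 8 → AwayTeam = 583 ✓
MatchID=69: rows 9, 11 → AwayTeam = 586, 586 ✓
MatchID=75: row 10 → AwayTeam = 584 ✓
MatchID=76: row 15 → AwayTeam = 578 ✓
Every MatchID value is associated with a single AwayTeam value, so MatchID -> AwayTeam holds.

Yes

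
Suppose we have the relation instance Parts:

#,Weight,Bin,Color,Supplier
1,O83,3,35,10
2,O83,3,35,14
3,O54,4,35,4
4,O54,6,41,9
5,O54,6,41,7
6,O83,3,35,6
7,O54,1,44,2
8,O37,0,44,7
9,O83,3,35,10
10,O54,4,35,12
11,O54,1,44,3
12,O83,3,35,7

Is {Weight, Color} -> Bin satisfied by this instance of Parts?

Yes

(Weight=O83, Color=35): rows 1, 2, 6, 9, 12 → Bin = 3, 3, 3, 3, 3 ✓
(Weight=O54, Color=35): rows 3, 10 → Bin = 4, 4 ✓
(Weight=O54, Color=41): rows 4, 5 → Bin = 6, 6 ✓
(Weight=O54, Color=44): rows 7, 11 → Bin = 1, 1 ✓
(Weight=O37, Color=44): row 8 → Bin = 0 ✓
Every {Weight, Color} value is associated with a single Bin value, so {Weight, Color} -> Bin holds.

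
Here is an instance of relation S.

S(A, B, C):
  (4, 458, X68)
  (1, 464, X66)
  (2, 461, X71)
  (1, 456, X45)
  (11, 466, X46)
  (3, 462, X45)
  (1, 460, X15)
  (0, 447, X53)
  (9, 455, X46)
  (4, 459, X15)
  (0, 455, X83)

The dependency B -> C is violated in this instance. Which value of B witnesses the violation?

B=458: 1 row → C = X68 ✓
B=464: 1 row → C = X66 ✓
B=461: 1 row → C = X71 ✓
B=456: 1 row → C = X45 ✓
B=466: 1 row → C = X46 ✓
B=462: 1 row → C = X45 ✓
B=460: 1 row → C = X15 ✓
B=447: 1 row → C = X53 ✓
B=455: 2 rows → C takes values {X46, X83} — violation
B=459: 1 row → C = X15 ✓
The only B value with inconsistent C is B=455.

455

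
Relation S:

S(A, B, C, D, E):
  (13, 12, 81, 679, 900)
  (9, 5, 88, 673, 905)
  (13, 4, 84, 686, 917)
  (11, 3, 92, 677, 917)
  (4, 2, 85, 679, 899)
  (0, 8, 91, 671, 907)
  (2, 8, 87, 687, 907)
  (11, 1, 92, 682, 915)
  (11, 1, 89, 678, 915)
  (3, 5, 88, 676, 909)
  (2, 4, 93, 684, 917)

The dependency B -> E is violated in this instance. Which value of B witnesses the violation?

B=12: 1 row → E = 900 ✓
B=5: 2 rows → E takes values {905, 909} — violation
B=4: 2 rows → E = 917, 917 ✓
B=3: 1 row → E = 917 ✓
B=2: 1 row → E = 899 ✓
B=8: 2 rows → E = 907, 907 ✓
B=1: 2 rows → E = 915, 915 ✓
The only B value with inconsistent E is B=5.

5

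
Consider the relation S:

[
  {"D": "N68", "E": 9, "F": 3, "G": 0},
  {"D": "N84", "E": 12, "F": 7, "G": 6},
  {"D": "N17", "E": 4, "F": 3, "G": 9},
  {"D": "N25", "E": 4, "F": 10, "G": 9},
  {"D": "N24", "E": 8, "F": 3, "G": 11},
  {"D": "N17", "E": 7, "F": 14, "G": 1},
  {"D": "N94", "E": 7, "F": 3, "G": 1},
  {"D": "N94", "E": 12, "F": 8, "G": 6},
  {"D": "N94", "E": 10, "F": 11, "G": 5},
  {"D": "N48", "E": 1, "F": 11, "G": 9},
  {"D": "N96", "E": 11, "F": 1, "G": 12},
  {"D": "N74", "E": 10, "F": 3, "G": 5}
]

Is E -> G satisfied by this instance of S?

E=9: 1 row → G = 0 ✓
E=12: 2 rows → G = 6, 6 ✓
E=4: 2 rows → G = 9, 9 ✓
E=8: 1 row → G = 11 ✓
E=7: 2 rows → G = 1, 1 ✓
E=10: 2 rows → G = 5, 5 ✓
E=1: 1 row → G = 9 ✓
E=11: 1 row → G = 12 ✓
Every E value is associated with a single G value, so E -> G holds.

Yes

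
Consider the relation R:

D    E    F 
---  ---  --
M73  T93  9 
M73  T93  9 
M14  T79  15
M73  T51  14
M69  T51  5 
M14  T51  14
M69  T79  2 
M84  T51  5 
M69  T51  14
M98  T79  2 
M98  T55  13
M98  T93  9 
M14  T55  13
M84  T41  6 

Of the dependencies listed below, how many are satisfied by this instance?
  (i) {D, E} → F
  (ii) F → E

(i) {D, E} → F: (D=M69, E=T51): 2 rows → F takes values {5, 14} — violation — fails.
(ii) F → E: every LHS value maps to a single RHS value — holds.
1 of the 2 dependencies holds.

1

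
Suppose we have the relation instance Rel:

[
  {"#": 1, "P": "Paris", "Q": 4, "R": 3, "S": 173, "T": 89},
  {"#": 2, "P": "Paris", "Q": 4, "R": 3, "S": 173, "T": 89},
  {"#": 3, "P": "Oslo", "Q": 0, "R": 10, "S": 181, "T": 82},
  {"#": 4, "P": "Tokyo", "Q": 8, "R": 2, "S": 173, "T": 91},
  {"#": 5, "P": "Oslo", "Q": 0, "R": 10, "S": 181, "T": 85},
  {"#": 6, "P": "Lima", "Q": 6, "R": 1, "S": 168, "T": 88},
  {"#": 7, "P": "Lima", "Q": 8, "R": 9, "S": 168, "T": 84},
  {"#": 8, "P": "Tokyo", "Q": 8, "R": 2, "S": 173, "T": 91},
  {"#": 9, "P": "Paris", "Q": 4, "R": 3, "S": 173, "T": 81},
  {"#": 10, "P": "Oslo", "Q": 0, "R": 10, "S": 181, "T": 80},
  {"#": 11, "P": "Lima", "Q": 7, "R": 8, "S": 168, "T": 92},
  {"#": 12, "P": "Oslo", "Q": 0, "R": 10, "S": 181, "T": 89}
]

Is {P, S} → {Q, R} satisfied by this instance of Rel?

No

(P=Paris, S=173): rows 1, 2, 9 → {Q,R} = (4, 3), (4, 3), (4, 3) ✓
(P=Oslo, S=181): rows 3, 5, 10, 12 → {Q,R} = (0, 10), (0, 10), (0, 10), (0, 10) ✓
(P=Tokyo, S=173): rows 4, 8 → {Q,R} = (8, 2), (8, 2) ✓
(P=Lima, S=168): rows 6, 7, 11 → {Q,R} takes values {(6, 1), (8, 9), (7, 8)} — violation
Two rows agree on {P, S} but differ on {Q, R}, so {P, S} → {Q, R} does not hold.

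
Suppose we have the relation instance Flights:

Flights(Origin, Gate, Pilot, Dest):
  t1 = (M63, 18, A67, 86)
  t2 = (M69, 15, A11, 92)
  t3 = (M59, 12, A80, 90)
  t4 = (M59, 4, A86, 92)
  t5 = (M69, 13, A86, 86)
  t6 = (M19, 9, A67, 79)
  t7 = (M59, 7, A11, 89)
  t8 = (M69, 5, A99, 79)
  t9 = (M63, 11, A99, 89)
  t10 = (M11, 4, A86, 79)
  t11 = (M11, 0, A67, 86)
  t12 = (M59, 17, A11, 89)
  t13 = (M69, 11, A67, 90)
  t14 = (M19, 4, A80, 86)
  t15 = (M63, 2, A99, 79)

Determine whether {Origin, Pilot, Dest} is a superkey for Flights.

Rows 7 and 12 have the same {Origin, Pilot, Dest} value (Origin=M59, Pilot=A11, Dest=89) but are distinct tuples, so {Origin, Pilot, Dest} does not determine every attribute — not a superkey.

No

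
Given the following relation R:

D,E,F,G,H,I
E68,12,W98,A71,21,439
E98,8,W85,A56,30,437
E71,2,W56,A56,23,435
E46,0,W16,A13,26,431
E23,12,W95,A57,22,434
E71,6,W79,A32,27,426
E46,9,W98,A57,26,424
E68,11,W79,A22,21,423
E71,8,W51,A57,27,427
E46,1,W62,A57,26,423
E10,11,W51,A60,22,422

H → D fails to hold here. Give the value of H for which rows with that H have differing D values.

H=21: 2 rows → D = E68, E68 ✓
H=30: 1 row → D = E98 ✓
H=23: 1 row → D = E71 ✓
H=26: 3 rows → D = E46, E46, E46 ✓
H=22: 2 rows → D takes values {E23, E10} — violation
H=27: 2 rows → D = E71, E71 ✓
The only H value with inconsistent D is H=22.

22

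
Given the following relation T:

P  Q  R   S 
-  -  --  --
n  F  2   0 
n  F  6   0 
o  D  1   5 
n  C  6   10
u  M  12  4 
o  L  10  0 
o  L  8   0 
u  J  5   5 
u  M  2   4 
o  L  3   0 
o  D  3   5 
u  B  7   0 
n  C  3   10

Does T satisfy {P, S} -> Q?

(P=n, S=0): 2 rows → Q = F, F ✓
(P=o, S=5): 2 rows → Q = D, D ✓
(P=n, S=10): 2 rows → Q = C, C ✓
(P=u, S=4): 2 rows → Q = M, M ✓
(P=o, S=0): 3 rows → Q = L, L, L ✓
(P=u, S=5): 1 row → Q = J ✓
(P=u, S=0): 1 row → Q = B ✓
Every {P, S} value is associated with a single Q value, so {P, S} -> Q holds.

Yes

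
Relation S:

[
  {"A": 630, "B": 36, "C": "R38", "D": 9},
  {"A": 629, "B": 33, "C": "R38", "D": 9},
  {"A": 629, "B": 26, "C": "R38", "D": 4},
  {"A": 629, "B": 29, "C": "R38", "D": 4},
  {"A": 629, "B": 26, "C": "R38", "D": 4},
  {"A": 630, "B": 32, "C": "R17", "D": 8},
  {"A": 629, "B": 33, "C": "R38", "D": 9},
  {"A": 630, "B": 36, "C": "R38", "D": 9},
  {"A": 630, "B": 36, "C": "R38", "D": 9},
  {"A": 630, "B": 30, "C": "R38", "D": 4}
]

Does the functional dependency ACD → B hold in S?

(A=630, C=R38, D=9): 3 rows → B = 36, 36, 36 ✓
(A=629, C=R38, D=9): 2 rows → B = 33, 33 ✓
(A=629, C=R38, D=4): 3 rows → B takes values {26, 29} — violation
(A=630, C=R17, D=8): 1 row → B = 32 ✓
(A=630, C=R38, D=4): 1 row → B = 30 ✓
Two rows agree on ACD but differ on B, so ACD → B does not hold.

No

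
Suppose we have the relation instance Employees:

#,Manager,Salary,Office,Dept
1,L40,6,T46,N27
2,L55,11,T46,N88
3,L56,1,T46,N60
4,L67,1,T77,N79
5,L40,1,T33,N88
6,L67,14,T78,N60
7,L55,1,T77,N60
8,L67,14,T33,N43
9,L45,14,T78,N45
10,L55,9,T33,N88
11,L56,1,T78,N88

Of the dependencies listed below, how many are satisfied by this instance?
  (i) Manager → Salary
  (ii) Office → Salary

(i) Manager → Salary: Manager=L40: rows 1, 5 → Salary takes values {6, 1} — violation; Manager=L55: rows 2, 7, 10 → Salary takes values {11, 1, 9} — violation; Manager=L67: rows 4, 6, 8 → Salary takes values {1, 14} — violation — fails.
(ii) Office → Salary: Office=T46: rows 1, 2, 3 → Salary takes values {6, 11, 1} — violation; Office=T33: rows 5, 8, 10 → Salary takes values {1, 14, 9} — violation; Office=T78: rows 6, 9, 11 → Salary takes values {14, 1} — violation — fails.
None of the 2 dependencies hold.

0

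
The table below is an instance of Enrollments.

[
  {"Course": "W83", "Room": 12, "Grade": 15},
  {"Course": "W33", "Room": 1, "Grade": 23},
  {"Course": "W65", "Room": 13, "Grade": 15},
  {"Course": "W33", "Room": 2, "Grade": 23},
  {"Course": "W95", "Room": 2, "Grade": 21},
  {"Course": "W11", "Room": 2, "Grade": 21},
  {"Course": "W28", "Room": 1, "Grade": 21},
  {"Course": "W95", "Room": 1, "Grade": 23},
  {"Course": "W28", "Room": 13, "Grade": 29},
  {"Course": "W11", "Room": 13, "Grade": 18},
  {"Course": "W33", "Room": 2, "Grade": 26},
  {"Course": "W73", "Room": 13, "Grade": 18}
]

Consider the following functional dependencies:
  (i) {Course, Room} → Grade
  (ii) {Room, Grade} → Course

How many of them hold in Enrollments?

(i) {Course, Room} → Grade: (Course=W33, Room=2): 2 rows → Grade takes values {23, 26} — violation — fails.
(ii) {Room, Grade} → Course: (Room=1, Grade=23): 2 rows → Course takes values {W33, W95} — violation; (Room=2, Grade=21): 2 rows → Course takes values {W95, W11} — violation; (Room=13, Grade=18): 2 rows → Course takes values {W11, W73} — violation — fails.
None of the 2 dependencies hold.

0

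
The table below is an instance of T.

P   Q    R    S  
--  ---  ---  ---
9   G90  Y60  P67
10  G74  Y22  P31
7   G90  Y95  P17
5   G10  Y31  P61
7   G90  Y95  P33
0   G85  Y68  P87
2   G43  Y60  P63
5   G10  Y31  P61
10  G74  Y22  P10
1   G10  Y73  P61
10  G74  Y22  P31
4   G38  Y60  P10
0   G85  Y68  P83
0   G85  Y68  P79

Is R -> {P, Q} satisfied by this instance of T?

No

R=Y60: 3 rows → {P,Q} takes values {(9, G90), (2, G43), (4, G38)} — violation
R=Y22: 3 rows → {P,Q} = (10, G74), (10, G74), (10, G74) ✓
R=Y95: 2 rows → {P,Q} = (7, G90), (7, G90) ✓
R=Y31: 2 rows → {P,Q} = (5, G10), (5, G10) ✓
R=Y68: 3 rows → {P,Q} = (0, G85), (0, G85), (0, G85) ✓
R=Y73: 1 row → {P,Q} = (1, G10) ✓
Two rows agree on R but differ on {P, Q}, so R -> {P, Q} does not hold.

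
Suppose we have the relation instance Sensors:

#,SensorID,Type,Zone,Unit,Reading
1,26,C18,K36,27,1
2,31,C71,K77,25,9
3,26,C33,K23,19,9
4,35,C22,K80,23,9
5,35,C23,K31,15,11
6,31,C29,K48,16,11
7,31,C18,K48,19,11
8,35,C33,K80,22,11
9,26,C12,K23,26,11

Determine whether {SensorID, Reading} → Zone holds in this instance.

(SensorID=26, Reading=1): row 1 → Zone = K36 ✓
(SensorID=31, Reading=9): row 2 → Zone = K77 ✓
(SensorID=26, Reading=9): row 3 → Zone = K23 ✓
(SensorID=35, Reading=9): row 4 → Zone = K80 ✓
(SensorID=35, Reading=11): rows 5, 8 → Zone takes values {K31, K80} — violation
(SensorID=31, Reading=11): rows 6, 7 → Zone = K48, K48 ✓
(SensorID=26, Reading=11): row 9 → Zone = K23 ✓
Two rows agree on {SensorID, Reading} but differ on Zone, so {SensorID, Reading} → Zone does not hold.

No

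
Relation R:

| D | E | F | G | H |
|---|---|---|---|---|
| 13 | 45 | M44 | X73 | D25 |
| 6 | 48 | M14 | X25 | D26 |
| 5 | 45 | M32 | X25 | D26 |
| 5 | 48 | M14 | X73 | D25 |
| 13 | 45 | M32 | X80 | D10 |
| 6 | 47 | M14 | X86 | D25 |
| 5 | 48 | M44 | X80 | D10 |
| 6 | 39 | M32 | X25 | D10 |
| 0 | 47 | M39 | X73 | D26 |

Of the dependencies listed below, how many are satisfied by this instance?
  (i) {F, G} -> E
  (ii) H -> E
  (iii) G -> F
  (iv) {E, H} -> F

(i) {F, G} -> E: (F=M32, G=X25): 2 rows → E takes values {45, 39} — violation — fails.
(ii) H -> E: H=D25: 3 rows → E takes values {45, 48, 47} — violation; H=D26: 3 rows → E takes values {48, 45, 47} — violation; H=D10: 3 rows → E takes values {45, 48, 39} — violation — fails.
(iii) G -> F: G=X73: 3 rows → F takes values {M44, M14, M39} — violation; G=X25: 3 rows → F takes values {M14, M32} — violation; G=X80: 2 rows → F takes values {M32, M44} — violation — fails.
(iv) {E, H} -> F: every LHS value maps to a single RHS value — holds.
1 of the 4 dependencies holds.

1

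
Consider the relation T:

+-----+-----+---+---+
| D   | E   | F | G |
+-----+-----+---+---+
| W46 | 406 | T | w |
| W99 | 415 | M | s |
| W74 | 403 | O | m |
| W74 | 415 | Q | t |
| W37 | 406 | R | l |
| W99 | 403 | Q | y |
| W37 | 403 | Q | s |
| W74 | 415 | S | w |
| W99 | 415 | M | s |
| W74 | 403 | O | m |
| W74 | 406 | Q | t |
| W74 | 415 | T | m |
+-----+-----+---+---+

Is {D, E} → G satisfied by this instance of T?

No

(D=W46, E=406): 1 row → G = w ✓
(D=W99, E=415): 2 rows → G = s, s ✓
(D=W74, E=403): 2 rows → G = m, m ✓
(D=W74, E=415): 3 rows → G takes values {t, w, m} — violation
(D=W37, E=406): 1 row → G = l ✓
(D=W99, E=403): 1 row → G = y ✓
(D=W37, E=403): 1 row → G = s ✓
(D=W74, E=406): 1 row → G = t ✓
Two rows agree on {D, E} but differ on G, so {D, E} → G does not hold.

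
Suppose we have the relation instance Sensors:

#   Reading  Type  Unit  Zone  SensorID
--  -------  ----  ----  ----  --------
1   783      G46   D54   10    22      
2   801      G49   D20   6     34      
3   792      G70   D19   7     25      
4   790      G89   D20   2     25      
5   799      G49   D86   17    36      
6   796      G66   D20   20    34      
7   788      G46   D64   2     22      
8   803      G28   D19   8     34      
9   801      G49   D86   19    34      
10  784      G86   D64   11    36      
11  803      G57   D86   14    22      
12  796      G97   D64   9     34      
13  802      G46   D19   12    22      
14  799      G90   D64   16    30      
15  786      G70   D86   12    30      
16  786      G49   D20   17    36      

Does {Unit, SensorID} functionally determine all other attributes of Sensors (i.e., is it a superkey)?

Rows 2 and 6 have the same {Unit, SensorID} value (Unit=D20, SensorID=34) but are distinct tuples, so {Unit, SensorID} does not determine every attribute — not a superkey.

No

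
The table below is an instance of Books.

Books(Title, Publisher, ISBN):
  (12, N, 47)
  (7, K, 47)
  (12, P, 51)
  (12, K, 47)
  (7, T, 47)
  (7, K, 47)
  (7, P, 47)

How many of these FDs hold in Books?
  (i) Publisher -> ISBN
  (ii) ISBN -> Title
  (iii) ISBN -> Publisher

(i) Publisher -> ISBN: Publisher=P: 2 rows → ISBN takes values {51, 47} — violation — fails.
(ii) ISBN -> Title: ISBN=47: 6 rows → Title takes values {12, 7} — violation — fails.
(iii) ISBN -> Publisher: ISBN=47: 6 rows → Publisher takes values {N, K, T, P} — violation — fails.
None of the 3 dependencies hold.

0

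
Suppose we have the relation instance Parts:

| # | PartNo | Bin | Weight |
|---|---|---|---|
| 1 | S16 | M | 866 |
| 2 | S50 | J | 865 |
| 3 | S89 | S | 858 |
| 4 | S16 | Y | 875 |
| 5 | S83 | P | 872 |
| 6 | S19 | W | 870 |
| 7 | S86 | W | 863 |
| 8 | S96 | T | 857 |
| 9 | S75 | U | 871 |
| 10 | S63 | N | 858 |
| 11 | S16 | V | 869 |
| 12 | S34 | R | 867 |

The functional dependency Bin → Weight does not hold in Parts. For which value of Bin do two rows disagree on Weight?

W

Bin=M: row 1 → Weight = 866 ✓
Bin=J: row 2 → Weight = 865 ✓
Bin=S: row 3 → Weight = 858 ✓
Bin=Y: row 4 → Weight = 875 ✓
Bin=P: row 5 → Weight = 872 ✓
Bin=W: rows 6, 7 → Weight takes values {870, 863} — violation
Bin=T: row 8 → Weight = 857 ✓
Bin=U: row 9 → Weight = 871 ✓
Bin=N: row 10 → Weight = 858 ✓
Bin=V: row 11 → Weight = 869 ✓
Bin=R: row 12 → Weight = 867 ✓
The only Bin value with inconsistent Weight is Bin=W.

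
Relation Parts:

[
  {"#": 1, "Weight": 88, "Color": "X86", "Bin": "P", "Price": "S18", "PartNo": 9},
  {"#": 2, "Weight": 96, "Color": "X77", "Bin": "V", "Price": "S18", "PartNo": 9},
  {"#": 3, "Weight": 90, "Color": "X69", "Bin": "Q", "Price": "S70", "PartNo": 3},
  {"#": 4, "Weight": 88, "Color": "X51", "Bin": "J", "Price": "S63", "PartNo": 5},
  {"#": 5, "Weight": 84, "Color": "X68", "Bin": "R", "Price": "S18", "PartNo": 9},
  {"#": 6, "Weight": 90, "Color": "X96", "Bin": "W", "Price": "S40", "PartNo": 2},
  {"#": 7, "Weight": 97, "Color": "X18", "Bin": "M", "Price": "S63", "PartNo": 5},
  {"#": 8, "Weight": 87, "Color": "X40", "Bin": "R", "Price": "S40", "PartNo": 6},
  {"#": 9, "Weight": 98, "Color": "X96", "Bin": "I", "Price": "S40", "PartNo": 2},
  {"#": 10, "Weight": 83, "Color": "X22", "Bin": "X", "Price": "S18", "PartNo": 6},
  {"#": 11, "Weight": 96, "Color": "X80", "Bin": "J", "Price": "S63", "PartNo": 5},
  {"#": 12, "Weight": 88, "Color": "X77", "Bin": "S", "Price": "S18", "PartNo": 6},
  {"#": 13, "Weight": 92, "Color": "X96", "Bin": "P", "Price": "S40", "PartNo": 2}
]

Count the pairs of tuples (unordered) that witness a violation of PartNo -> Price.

PartNo=9: all 3 rows agree on Price — 0 pairs.
PartNo=5: all 3 rows agree on Price — 0 pairs.
PartNo=2: all 3 rows agree on Price — 0 pairs.
PartNo=6: violating pairs (8,10), (8,12) — 2 pairs.

2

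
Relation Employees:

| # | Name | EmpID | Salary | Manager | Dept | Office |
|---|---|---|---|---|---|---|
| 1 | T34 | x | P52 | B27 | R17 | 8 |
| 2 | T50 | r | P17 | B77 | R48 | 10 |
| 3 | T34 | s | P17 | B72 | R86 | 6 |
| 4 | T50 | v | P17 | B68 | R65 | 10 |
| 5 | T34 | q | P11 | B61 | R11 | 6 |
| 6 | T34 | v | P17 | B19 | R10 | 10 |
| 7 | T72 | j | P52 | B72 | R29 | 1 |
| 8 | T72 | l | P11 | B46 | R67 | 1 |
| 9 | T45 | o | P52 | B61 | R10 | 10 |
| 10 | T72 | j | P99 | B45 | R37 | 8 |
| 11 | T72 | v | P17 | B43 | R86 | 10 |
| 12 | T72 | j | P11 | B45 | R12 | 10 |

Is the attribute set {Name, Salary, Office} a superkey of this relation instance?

No

Rows 2 and 4 have the same {Name, Salary, Office} value (Name=T50, Salary=P17, Office=10) but are distinct tuples, so {Name, Salary, Office} does not determine every attribute — not a superkey.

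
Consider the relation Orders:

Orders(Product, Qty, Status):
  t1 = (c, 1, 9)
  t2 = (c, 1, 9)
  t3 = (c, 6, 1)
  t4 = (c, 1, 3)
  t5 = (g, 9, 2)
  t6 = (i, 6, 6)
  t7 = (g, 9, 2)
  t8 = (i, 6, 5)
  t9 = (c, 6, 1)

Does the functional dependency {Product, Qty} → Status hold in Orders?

(Product=c, Qty=1): rows 1, 2, 4 → Status takes values {9, 3} — violation
(Product=c, Qty=6): rows 3, 9 → Status = 1, 1 ✓
(Product=g, Qty=9): rows 5, 7 → Status = 2, 2 ✓
(Product=i, Qty=6): rows 6, 8 → Status takes values {6, 5} — violation
Two rows agree on {Product, Qty} but differ on Status, so {Product, Qty} → Status does not hold.

No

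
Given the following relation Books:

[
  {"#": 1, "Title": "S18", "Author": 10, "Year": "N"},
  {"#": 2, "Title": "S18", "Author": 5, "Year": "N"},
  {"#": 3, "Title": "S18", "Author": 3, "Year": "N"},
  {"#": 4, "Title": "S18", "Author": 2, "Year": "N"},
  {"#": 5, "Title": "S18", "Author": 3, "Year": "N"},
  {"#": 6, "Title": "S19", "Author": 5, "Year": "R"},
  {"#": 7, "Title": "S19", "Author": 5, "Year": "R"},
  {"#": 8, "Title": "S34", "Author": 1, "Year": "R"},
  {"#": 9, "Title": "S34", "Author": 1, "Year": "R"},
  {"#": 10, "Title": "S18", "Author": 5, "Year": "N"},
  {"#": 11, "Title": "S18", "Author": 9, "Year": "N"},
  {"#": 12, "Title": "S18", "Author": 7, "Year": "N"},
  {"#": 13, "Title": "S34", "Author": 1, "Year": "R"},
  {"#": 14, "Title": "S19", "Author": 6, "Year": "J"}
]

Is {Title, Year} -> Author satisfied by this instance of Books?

No

(Title=S18, Year=N): rows 1, 2, 3, 4, 5, 10, 11, 12 → Author takes values {10, 5, 3, 2, 9, 7} — violation
(Title=S19, Year=R): rows 6, 7 → Author = 5, 5 ✓
(Title=S34, Year=R): rows 8, 9, 13 → Author = 1, 1, 1 ✓
(Title=S19, Year=J): row 14 → Author = 6 ✓
Two rows agree on {Title, Year} but differ on Author, so {Title, Year} -> Author does not hold.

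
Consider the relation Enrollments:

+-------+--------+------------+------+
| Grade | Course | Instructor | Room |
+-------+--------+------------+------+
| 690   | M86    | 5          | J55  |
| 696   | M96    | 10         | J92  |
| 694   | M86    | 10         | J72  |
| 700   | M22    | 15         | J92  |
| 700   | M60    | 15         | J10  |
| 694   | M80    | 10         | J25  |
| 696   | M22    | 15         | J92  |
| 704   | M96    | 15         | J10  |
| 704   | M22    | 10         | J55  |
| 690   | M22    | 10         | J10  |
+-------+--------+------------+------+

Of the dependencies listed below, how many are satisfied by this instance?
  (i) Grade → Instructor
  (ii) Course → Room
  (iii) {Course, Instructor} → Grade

0

(i) Grade → Instructor: Grade=690: 2 rows → Instructor takes values {5, 10} — violation; Grade=696: 2 rows → Instructor takes values {10, 15} — violation; Grade=704: 2 rows → Instructor takes values {15, 10} — violation — fails.
(ii) Course → Room: Course=M86: 2 rows → Room takes values {J55, J72} — violation; Course=M96: 2 rows → Room takes values {J92, J10} — violation; Course=M22: 4 rows → Room takes values {J92, J55, J10} — violation — fails.
(iii) {Course, Instructor} → Grade: (Course=M22, Instructor=15): 2 rows → Grade takes values {700, 696} — violation; (Course=M22, Instructor=10): 2 rows → Grade takes values {704, 690} — violation — fails.
None of the 3 dependencies hold.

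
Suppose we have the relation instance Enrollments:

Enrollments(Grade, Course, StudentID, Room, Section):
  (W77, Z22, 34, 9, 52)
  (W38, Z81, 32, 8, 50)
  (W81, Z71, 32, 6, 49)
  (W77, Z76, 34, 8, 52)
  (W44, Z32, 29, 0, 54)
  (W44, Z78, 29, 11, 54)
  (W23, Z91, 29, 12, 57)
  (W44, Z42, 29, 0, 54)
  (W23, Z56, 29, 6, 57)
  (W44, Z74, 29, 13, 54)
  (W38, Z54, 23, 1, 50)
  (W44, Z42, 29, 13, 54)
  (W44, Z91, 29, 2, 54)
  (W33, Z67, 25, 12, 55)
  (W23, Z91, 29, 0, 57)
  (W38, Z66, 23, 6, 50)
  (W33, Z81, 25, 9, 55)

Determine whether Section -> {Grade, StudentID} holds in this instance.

Section=52: 2 rows → {Grade,StudentID} = (W77, 34), (W77, 34) ✓
Section=50: 3 rows → {Grade,StudentID} takes values {(W38, 32), (W38, 23)} — violation
Section=49: 1 row → {Grade,StudentID} = (W81, 32) ✓
Section=54: 6 rows → {Grade,StudentID} = (W44, 29), (W44, 29), (W44, 29), (W44, 29), (W44, 29), (W44, 29) ✓
Section=57: 3 rows → {Grade,StudentID} = (W23, 29), (W23, 29), (W23, 29) ✓
Section=55: 2 rows → {Grade,StudentID} = (W33, 25), (W33, 25) ✓
Two rows agree on Section but differ on {Grade, StudentID}, so Section -> {Grade, StudentID} does not hold.

No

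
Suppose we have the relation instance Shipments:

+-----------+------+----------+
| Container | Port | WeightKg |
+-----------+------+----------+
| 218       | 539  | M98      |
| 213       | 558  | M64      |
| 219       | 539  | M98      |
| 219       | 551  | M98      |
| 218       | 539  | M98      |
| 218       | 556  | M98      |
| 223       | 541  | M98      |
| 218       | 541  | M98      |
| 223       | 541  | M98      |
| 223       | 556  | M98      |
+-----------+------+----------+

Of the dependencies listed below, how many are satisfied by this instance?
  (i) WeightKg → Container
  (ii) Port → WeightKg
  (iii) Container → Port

(i) WeightKg → Container: WeightKg=M98: 9 rows → Container takes values {218, 219, 223} — violation — fails.
(ii) Port → WeightKg: every LHS value maps to a single RHS value — holds.
(iii) Container → Port: Container=218: 4 rows → Port takes values {539, 556, 541} — violation; Container=219: 2 rows → Port takes values {539, 551} — violation; Container=223: 3 rows → Port takes values {541, 556} — violation — fails.
1 of the 3 dependencies holds.

1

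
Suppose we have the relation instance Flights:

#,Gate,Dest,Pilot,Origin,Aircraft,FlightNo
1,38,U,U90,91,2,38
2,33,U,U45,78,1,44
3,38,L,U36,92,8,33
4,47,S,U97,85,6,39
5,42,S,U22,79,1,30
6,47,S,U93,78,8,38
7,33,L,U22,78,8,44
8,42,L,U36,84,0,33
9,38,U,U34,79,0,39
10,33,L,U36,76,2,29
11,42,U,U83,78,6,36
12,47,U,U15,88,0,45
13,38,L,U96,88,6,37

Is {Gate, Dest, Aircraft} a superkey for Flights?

All 13 rows have distinct {Gate, Dest, Aircraft} values, so {Gate, Dest, Aircraft} → (all attributes) holds and {Gate, Dest, Aircraft} is a superkey.

Yes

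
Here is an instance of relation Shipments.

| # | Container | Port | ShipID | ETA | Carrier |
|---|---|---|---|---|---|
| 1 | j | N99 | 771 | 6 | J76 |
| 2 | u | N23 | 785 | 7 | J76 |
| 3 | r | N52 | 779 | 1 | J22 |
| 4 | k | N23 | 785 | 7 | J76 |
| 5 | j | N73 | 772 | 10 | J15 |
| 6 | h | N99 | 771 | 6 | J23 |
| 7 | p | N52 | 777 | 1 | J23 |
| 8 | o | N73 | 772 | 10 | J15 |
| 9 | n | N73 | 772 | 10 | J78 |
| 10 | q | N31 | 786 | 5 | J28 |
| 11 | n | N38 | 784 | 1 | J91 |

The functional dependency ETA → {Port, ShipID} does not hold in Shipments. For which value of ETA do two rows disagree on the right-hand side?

ETA=6: rows 1, 6 → {Port,ShipID} = (N99, 771), (N99, 771) ✓
ETA=7: rows 2, 4 → {Port,ShipID} = (N23, 785), (N23, 785) ✓
ETA=1: rows 3, 7, 11 → {Port,ShipID} takes values {(N52, 779), (N52, 777), (N38, 784)} — violation
ETA=10: rows 5, 8, 9 → {Port,ShipID} = (N73, 772), (N73, 772), (N73, 772) ✓
ETA=5: row 10 → {Port,ShipID} = (N31, 786) ✓
The only ETA value with inconsistent RHS is ETA=1.

1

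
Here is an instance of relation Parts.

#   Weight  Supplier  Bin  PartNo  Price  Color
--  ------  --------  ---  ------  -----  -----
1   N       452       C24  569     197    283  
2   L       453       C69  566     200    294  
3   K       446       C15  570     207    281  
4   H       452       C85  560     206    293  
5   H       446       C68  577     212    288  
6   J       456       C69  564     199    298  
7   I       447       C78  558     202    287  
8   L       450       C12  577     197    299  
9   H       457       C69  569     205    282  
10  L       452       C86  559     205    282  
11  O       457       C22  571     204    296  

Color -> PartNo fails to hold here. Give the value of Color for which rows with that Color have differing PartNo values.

Color=283: row 1 → PartNo = 569 ✓
Color=294: row 2 → PartNo = 566 ✓
Color=281: row 3 → PartNo = 570 ✓
Color=293: row 4 → PartNo = 560 ✓
Color=288: row 5 → PartNo = 577 ✓
Color=298: row 6 → PartNo = 564 ✓
Color=287: row 7 → PartNo = 558 ✓
Color=299: row 8 → PartNo = 577 ✓
Color=282: rows 9, 10 → PartNo takes values {569, 559} — violation
Color=296: row 11 → PartNo = 571 ✓
The only Color value with inconsistent PartNo is Color=282.

282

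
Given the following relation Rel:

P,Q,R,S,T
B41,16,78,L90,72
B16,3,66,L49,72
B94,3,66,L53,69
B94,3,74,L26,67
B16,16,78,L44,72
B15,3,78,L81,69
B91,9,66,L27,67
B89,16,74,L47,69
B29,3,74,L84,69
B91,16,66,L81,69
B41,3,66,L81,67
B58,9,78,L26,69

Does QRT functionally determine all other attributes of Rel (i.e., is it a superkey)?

Two distinct rows share (Q=16, R=78, T=72), so QRT does not determine every attribute — not a superkey.

No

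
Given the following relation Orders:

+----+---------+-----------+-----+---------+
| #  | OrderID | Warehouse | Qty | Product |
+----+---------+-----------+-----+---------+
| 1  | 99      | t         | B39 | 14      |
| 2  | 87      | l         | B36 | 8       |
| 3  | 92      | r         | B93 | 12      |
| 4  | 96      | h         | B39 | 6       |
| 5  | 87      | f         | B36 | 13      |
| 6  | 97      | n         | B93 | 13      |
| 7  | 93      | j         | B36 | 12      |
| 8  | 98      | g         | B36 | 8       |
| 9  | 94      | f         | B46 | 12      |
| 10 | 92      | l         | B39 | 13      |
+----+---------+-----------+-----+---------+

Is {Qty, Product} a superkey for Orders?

No

Rows 2 and 8 have the same {Qty, Product} value (Qty=B36, Product=8) but are distinct tuples, so {Qty, Product} does not determine every attribute — not a superkey.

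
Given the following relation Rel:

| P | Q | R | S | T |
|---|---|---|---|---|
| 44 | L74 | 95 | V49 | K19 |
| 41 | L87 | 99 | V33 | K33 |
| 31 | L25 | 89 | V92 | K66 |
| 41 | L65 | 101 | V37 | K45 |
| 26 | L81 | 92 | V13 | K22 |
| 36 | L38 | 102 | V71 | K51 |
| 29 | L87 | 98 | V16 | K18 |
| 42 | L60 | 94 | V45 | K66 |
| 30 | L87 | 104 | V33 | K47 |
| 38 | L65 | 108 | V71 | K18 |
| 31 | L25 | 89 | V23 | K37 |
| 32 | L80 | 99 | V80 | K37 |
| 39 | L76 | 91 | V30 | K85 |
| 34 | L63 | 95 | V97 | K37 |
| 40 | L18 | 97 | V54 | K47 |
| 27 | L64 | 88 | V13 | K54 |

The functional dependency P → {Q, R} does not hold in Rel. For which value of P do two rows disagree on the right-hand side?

P=44: 1 row → {Q,R} = (L74, 95) ✓
P=41: 2 rows → {Q,R} takes values {(L87, 99), (L65, 101)} — violation
P=31: 2 rows → {Q,R} = (L25, 89), (L25, 89) ✓
P=26: 1 row → {Q,R} = (L81, 92) ✓
P=36: 1 row → {Q,R} = (L38, 102) ✓
P=29: 1 row → {Q,R} = (L87, 98) ✓
P=42: 1 row → {Q,R} = (L60, 94) ✓
P=30: 1 row → {Q,R} = (L87, 104) ✓
P=38: 1 row → {Q,R} = (L65, 108) ✓
P=32: 1 row → {Q,R} = (L80, 99) ✓
P=39: 1 row → {Q,R} = (L76, 91) ✓
P=34: 1 row → {Q,R} = (L63, 95) ✓
P=40: 1 row → {Q,R} = (L18, 97) ✓
P=27: 1 row → {Q,R} = (L64, 88) ✓
The only P value with inconsistent RHS is P=41.

41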